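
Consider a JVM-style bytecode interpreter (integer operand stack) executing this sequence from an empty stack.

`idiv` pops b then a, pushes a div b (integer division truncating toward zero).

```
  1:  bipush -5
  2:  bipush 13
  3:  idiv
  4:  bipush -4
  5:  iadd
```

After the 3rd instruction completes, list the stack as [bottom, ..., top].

bipush -5 : [-5]
bipush 13 : [-5, 13]
idiv      : [0]

[0]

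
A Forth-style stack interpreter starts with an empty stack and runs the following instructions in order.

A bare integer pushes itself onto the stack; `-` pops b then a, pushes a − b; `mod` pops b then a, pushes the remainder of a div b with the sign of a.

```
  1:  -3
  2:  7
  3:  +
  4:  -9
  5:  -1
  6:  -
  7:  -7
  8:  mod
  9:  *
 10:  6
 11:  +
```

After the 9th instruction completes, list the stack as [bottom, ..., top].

-3  : [-3]
7   : [-3, 7]
+   : [4]
-9  : [4, -9]
-1  : [4, -9, -1]
-   : [4, -8]
-7  : [4, -8, -7]
mod : [4, -1]
*   : [-4]

[-4]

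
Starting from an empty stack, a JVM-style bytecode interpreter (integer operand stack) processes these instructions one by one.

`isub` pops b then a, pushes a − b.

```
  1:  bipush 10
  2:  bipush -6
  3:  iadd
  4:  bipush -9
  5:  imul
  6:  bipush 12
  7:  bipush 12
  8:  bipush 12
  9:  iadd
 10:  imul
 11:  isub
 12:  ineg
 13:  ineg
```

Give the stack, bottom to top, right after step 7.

[-36, 12, 12]

bipush 10  [10]
bipush -6  [10, -6]
iadd       [4]
bipush -9  [4, -9]
imul       [-36]
bipush 12  [-36, 12]
bipush 12  [-36, 12, 12]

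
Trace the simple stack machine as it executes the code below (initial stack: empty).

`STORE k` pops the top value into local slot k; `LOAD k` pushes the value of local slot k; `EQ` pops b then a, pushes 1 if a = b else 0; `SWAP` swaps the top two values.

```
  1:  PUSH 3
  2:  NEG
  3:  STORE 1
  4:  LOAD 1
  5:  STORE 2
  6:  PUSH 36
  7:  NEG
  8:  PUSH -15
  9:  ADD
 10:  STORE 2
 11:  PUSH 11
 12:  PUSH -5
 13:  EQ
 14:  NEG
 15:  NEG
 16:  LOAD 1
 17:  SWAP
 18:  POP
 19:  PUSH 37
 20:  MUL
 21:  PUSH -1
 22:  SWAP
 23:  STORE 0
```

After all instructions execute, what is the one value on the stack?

PUSH 3   -> [3]
NEG      -> [-3]
STORE 1  -> []
LOAD 1   -> [-3]
STORE 2  -> []
PUSH 36  -> [36]
NEG      -> [-36]
PUSH -15 -> [-36, -15]
ADD      -> [-51]
STORE 2  -> []
PUSH 11  -> [11]
PUSH -5  -> [11, -5]
EQ       -> [0]
NEG      -> [0]
NEG      -> [0]
LOAD 1   -> [0, -3]
SWAP     -> [-3, 0]
POP      -> [-3]
PUSH 37  -> [-3, 37]
MUL      -> [-111]
PUSH -1  -> [-111, -1]
SWAP     -> [-1, -111]
STORE 0  -> [-1]

-1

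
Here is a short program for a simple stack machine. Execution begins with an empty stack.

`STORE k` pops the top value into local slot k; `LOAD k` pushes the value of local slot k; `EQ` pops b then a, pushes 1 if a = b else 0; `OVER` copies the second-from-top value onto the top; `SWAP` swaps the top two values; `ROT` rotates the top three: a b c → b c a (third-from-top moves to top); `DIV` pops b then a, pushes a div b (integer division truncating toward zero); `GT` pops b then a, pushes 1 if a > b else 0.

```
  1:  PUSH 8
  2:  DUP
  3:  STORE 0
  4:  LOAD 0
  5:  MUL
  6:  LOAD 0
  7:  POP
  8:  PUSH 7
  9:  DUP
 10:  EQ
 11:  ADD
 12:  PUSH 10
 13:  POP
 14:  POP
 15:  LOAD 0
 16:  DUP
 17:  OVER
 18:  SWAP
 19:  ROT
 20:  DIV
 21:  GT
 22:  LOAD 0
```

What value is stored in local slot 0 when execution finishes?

PUSH 8   [8]
DUP      [8, 8]
STORE 0  [8]
LOAD 0   [8, 8]
MUL      [64]
LOAD 0   [64, 8]
POP      [64]
PUSH 7   [64, 7]
DUP      [64, 7, 7]
EQ       [64, 1]
ADD      [65]
PUSH 10  [65, 10]
POP      [65]
POP      []
LOAD 0   [8]
DUP      [8, 8]
OVER     [8, 8, 8]
SWAP     [8, 8, 8]
ROT      [8, 8, 8]
DIV      [8, 1]
GT       [1]
LOAD 0   [1, 8]

8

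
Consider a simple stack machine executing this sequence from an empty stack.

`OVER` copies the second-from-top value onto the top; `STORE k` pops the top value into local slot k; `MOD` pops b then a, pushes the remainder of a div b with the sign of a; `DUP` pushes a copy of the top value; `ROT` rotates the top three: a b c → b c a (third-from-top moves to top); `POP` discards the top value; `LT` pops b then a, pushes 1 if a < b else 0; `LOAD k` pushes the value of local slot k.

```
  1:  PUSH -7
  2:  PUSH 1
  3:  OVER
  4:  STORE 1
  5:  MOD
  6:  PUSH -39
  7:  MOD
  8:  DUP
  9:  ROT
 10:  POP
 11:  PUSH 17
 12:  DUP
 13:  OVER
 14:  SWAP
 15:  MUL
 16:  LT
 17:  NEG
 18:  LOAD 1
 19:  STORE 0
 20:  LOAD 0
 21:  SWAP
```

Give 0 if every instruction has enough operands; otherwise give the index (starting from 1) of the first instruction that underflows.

PUSH -7  → [-7]
PUSH 1   → [-7, 1]
OVER     → [-7, 1, -7]
STORE 1  → [-7, 1]
MOD      → [0]
PUSH -39 → [0, -39]
MOD      → [0]
DUP      → [0, 0]
ROT  — needs 3 operands, stack has 2 → underflow

9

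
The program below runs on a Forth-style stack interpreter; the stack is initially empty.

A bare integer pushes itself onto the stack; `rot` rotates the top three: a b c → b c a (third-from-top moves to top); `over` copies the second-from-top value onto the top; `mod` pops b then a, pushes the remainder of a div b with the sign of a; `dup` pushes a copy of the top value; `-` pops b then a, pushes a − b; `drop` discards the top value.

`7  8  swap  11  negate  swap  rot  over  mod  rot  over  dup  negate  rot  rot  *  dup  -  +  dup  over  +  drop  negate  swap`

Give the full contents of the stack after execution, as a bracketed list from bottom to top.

[7, 1, 1]

7       [7]
8       [7, 8]
swap    [8, 7]
11      [8, 7, 11]
negate  [8, 7, -11]
swap    [8, -11, 7]
rot     [-11, 7, 8]
over    [-11, 7, 8, 7]
mod     [-11, 7, 1]
rot     [7, 1, -11]
over    [7, 1, -11, 1]
dup     [7, 1, -11, 1, 1]
negate  [7, 1, -11, 1, -1]
rot     [7, 1, 1, -1, -11]
rot     [7, 1, -1, -11, 1]
*       [7, 1, -1, -11]
dup     [7, 1, -1, -11, -11]
-       [7, 1, -1, 0]
+       [7, 1, -1]
dup     [7, 1, -1, -1]
over    [7, 1, -1, -1, -1]
+       [7, 1, -1, -2]
drop    [7, 1, -1]
negate  [7, 1, 1]
swap    [7, 1, 1]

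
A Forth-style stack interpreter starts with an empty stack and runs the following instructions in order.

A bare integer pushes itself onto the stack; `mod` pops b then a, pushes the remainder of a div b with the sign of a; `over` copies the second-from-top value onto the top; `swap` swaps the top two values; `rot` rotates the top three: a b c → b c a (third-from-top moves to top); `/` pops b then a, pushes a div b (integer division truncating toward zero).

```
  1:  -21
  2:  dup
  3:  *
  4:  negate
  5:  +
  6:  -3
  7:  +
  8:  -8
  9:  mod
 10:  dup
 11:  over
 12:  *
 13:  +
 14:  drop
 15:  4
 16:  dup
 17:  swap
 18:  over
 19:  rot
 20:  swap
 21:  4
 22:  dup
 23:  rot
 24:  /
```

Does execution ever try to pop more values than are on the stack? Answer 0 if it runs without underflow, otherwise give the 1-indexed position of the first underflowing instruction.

-21     [-21]
dup     [-21, -21]
*       [441]
negate  [-441]
+  — needs 2 operands, stack has 1 → underflow

5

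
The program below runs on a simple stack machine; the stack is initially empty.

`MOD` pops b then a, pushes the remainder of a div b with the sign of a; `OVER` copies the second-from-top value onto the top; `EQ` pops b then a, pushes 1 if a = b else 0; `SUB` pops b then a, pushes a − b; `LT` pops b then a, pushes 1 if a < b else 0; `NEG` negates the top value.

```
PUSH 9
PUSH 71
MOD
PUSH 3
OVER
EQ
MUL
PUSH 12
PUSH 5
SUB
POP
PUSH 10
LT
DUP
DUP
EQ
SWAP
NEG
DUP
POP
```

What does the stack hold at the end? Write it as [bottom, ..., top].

PUSH 9  -> [9]
PUSH 71 -> [9, 71]
MOD     -> [9]
PUSH 3  -> [9, 3]
OVER    -> [9, 3, 9]
EQ      -> [9, 0]
MUL     -> [0]
PUSH 12 -> [0, 12]
PUSH 5  -> [0, 12, 5]
SUB     -> [0, 7]
POP     -> [0]
PUSH 10 -> [0, 10]
LT      -> [1]
DUP     -> [1, 1]
DUP     -> [1, 1, 1]
EQ      -> [1, 1]
SWAP    -> [1, 1]
NEG     -> [1, -1]
DUP     -> [1, -1, -1]
POP     -> [1, -1]

[1, -1]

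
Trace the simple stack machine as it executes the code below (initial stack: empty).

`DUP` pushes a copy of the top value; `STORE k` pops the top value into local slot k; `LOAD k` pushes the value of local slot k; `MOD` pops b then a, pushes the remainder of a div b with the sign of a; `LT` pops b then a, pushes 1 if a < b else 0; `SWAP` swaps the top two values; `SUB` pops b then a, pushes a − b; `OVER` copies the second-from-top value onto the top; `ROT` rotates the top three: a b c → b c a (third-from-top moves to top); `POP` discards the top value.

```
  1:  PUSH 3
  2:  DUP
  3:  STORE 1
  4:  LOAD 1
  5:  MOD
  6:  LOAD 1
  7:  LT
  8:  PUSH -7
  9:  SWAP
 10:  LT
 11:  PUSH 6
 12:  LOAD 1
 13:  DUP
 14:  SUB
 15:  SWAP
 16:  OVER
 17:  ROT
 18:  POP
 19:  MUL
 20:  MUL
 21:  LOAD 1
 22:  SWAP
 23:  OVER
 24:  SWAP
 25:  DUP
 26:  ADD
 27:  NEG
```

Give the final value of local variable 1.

PUSH 3  -> [3]
DUP     -> [3, 3]
STORE 1 -> [3]
LOAD 1  -> [3, 3]
MOD     -> [0]
LOAD 1  -> [0, 3]
LT      -> [1]
PUSH -7 -> [1, -7]
SWAP    -> [-7, 1]
LT      -> [1]
PUSH 6  -> [1, 6]
LOAD 1  -> [1, 6, 3]
DUP     -> [1, 6, 3, 3]
SUB     -> [1, 6, 0]
SWAP    -> [1, 0, 6]
OVER    -> [1, 0, 6, 0]
ROT     -> [1, 6, 0, 0]
POP     -> [1, 6, 0]
MUL     -> [1, 0]
MUL     -> [0]
LOAD 1  -> [0, 3]
SWAP    -> [3, 0]
OVER    -> [3, 0, 3]
SWAP    -> [3, 3, 0]
DUP     -> [3, 3, 0, 0]
ADD     -> [3, 3, 0]
NEG     -> [3, 3, 0]

3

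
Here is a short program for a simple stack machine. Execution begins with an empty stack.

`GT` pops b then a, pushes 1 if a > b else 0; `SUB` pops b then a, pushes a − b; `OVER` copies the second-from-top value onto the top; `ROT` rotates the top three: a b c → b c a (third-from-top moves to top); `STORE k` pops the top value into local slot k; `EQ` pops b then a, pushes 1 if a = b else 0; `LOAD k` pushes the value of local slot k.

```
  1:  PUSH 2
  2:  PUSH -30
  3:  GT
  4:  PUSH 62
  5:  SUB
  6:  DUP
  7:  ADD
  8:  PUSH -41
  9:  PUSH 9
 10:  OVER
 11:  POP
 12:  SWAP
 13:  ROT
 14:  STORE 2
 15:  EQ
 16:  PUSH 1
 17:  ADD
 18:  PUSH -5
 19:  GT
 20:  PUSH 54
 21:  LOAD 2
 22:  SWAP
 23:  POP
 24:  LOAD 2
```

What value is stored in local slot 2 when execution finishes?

-122

PUSH 2    [2]
PUSH -30  [2, -30]
GT        [1]
PUSH 62   [1, 62]
SUB       [-61]
DUP       [-61, -61]
ADD       [-122]
PUSH -41  [-122, -41]
PUSH 9    [-122, -41, 9]
OVER      [-122, -41, 9, -41]
POP       [-122, -41, 9]
SWAP      [-122, 9, -41]
ROT       [9, -41, -122]
STORE 2   [9, -41]
EQ        [0]
PUSH 1    [0, 1]
ADD       [1]
PUSH -5   [1, -5]
GT        [1]
PUSH 54   [1, 54]
LOAD 2    [1, 54, -122]
SWAP      [1, -122, 54]
POP       [1, -122]
LOAD 2    [1, -122, -122]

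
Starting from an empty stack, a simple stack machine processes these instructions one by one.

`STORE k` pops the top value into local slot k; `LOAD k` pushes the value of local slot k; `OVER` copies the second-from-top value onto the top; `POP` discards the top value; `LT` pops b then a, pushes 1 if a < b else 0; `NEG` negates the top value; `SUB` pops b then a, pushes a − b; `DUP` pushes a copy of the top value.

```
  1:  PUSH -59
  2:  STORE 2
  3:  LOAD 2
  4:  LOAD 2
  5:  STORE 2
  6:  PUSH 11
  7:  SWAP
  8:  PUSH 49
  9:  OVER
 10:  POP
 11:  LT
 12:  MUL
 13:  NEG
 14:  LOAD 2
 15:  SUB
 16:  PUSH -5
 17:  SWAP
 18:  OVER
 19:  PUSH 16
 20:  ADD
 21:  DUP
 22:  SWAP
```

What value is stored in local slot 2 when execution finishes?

-59

PUSH -59 → -59
STORE 2  → (empty)
LOAD 2   → -59
LOAD 2   → -59 -59
STORE 2  → -59
PUSH 11  → -59 11
SWAP     → 11 -59
PUSH 49  → 11 -59 49
OVER     → 11 -59 49 -59
POP      → 11 -59 49
LT       → 11 1
MUL      → 11
NEG      → -11
LOAD 2   → -11 -59
SUB      → 48
PUSH -5  → 48 -5
SWAP     → -5 48
OVER     → -5 48 -5
PUSH 16  → -5 48 -5 16
ADD      → -5 48 11
DUP      → -5 48 11 11
SWAP     → -5 48 11 11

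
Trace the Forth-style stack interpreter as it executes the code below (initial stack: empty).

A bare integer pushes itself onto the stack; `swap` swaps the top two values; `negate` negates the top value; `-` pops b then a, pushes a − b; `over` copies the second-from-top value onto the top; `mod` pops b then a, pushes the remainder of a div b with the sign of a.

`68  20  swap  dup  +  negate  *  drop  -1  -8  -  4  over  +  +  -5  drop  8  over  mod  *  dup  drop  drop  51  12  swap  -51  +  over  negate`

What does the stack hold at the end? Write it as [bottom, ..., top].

[12, 0, -12]

68      68
20      68 20
swap    20 68
dup     20 68 68
+       20 136
negate  20 -136
*       -2720
drop    (empty)
-1      -1
-8      -1 -8
-       7
4       7 4
over    7 4 7
+       7 11
+       18
-5      18 -5
drop    18
8       18 8
over    18 8 18
mod     18 8
*       144
dup     144 144
drop    144
drop    (empty)
51      51
12      51 12
swap    12 51
-51     12 51 -51
+       12 0
over    12 0 12
negate  12 0 -12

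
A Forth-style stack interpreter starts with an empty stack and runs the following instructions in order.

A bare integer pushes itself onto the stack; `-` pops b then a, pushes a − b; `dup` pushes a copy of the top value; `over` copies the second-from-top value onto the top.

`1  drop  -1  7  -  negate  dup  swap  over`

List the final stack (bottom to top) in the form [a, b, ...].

[8, 8, 8]

1       1
drop    (empty)
-1      -1
7       -1 7
-       -8
negate  8
dup     8 8
swap    8 8
over    8 8 8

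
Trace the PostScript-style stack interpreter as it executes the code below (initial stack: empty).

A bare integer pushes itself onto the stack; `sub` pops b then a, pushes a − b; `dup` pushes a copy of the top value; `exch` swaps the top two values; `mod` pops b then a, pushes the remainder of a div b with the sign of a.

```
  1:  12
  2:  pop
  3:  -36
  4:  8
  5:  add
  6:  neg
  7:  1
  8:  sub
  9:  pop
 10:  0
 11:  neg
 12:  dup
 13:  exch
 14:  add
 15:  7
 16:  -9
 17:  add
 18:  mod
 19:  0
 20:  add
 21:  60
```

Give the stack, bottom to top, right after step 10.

12   [12]
pop  []
-36  [-36]
8    [-36, 8]
add  [-28]
neg  [28]
1    [28, 1]
sub  [27]
pop  []
0    [0]

[0]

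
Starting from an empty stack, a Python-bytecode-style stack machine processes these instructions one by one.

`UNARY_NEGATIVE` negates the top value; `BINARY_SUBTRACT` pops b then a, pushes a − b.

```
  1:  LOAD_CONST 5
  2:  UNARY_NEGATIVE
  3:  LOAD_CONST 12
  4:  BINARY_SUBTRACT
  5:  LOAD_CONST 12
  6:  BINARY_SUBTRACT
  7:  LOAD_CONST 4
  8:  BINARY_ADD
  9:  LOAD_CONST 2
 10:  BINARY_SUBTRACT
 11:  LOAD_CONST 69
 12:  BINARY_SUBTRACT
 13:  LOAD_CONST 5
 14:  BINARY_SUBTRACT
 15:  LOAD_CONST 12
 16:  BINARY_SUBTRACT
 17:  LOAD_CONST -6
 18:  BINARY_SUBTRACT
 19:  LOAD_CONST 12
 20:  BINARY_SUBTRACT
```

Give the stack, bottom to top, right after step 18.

[-107]

LOAD_CONST 5     5
UNARY_NEGATIVE   -5
LOAD_CONST 12    -5 12
BINARY_SUBTRACT  -17
LOAD_CONST 12    -17 12
BINARY_SUBTRACT  -29
LOAD_CONST 4     -29 4
BINARY_ADD       -25
LOAD_CONST 2     -25 2
BINARY_SUBTRACT  -27
LOAD_CONST 69    -27 69
BINARY_SUBTRACT  -96
LOAD_CONST 5     -96 5
BINARY_SUBTRACT  -101
LOAD_CONST 12    -101 12
BINARY_SUBTRACT  -113
LOAD_CONST -6    -113 -6
BINARY_SUBTRACT  -107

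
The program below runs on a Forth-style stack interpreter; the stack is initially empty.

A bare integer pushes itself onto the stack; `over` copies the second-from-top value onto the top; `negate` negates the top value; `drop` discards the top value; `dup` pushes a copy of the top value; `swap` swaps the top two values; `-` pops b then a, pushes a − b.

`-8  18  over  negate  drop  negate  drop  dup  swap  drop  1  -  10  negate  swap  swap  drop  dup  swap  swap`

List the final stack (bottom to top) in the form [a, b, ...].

-8     → [-8]
18     → [-8, 18]
over   → [-8, 18, -8]
negate → [-8, 18, 8]
drop   → [-8, 18]
negate → [-8, -18]
drop   → [-8]
dup    → [-8, -8]
swap   → [-8, -8]
drop   → [-8]
1      → [-8, 1]
-      → [-9]
10     → [-9, 10]
negate → [-9, -10]
swap   → [-10, -9]
swap   → [-9, -10]
drop   → [-9]
dup    → [-9, -9]
swap   → [-9, -9]
swap   → [-9, -9]

[-9, -9]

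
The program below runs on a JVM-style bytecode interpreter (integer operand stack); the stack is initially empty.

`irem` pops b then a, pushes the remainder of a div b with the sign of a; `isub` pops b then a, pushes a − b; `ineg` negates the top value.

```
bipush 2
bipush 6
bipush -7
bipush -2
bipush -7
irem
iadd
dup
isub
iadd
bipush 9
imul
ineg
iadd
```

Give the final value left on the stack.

-52

bipush 2  : 2
bipush 6  : 2 6
bipush -7 : 2 6 -7
bipush -2 : 2 6 -7 -2
bipush -7 : 2 6 -7 -2 -7
irem      : 2 6 -7 -2
iadd      : 2 6 -9
dup       : 2 6 -9 -9
isub      : 2 6 0
iadd      : 2 6
bipush 9  : 2 6 9
imul      : 2 54
ineg      : 2 -54
iadd      : -52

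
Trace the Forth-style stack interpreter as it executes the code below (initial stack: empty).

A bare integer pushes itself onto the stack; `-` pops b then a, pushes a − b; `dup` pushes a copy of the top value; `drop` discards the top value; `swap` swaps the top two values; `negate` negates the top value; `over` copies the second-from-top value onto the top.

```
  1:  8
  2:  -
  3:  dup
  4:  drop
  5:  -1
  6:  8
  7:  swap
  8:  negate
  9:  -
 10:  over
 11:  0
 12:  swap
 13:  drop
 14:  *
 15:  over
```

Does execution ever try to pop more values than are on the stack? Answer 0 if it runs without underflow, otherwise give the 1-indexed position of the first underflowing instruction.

8 → [8]
-  — needs 2 operands, stack has 1 → underflow

2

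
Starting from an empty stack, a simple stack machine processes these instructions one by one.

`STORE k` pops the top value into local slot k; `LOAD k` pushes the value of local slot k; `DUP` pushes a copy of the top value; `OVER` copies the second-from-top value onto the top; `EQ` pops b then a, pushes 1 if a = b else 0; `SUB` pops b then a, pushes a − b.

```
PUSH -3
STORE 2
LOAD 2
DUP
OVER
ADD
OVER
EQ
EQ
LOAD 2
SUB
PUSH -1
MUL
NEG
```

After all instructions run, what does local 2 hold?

-3

PUSH -3 -> -3
STORE 2 -> (empty)
LOAD 2  -> -3
DUP     -> -3 -3
OVER    -> -3 -3 -3
ADD     -> -3 -6
OVER    -> -3 -6 -3
EQ      -> -3 0
EQ      -> 0
LOAD 2  -> 0 -3
SUB     -> 3
PUSH -1 -> 3 -1
MUL     -> -3
NEG     -> 3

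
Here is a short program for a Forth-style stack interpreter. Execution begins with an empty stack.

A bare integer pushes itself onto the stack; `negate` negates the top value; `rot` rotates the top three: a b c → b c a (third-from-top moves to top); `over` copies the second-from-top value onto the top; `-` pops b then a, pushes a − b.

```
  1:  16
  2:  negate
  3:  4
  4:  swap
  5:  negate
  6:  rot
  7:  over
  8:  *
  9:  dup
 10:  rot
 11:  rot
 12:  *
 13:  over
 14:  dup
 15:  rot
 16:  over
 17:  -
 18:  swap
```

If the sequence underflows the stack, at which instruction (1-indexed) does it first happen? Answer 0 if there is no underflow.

6

16     : 16
negate : -16
4      : -16 4
swap   : 4 -16
negate : 4 16
rot  — needs 3 operands, stack has 2 → underflow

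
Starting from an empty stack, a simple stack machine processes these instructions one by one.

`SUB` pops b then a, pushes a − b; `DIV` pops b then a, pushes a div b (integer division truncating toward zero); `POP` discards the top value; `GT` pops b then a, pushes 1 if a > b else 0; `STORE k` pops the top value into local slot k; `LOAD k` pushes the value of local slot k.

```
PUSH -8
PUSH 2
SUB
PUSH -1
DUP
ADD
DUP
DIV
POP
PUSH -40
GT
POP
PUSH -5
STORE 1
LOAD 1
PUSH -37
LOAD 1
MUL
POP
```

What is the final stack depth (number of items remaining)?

PUSH -8  -> -8
PUSH 2   -> -8 2
SUB      -> -10
PUSH -1  -> -10 -1
DUP      -> -10 -1 -1
ADD      -> -10 -2
DUP      -> -10 -2 -2
DIV      -> -10 1
POP      -> -10
PUSH -40 -> -10 -40
GT       -> 1
POP      -> (empty)
PUSH -5  -> -5
STORE 1  -> (empty)
LOAD 1   -> -5
PUSH -37 -> -5 -37
LOAD 1   -> -5 -37 -5
MUL      -> -5 185
POP      -> -5

1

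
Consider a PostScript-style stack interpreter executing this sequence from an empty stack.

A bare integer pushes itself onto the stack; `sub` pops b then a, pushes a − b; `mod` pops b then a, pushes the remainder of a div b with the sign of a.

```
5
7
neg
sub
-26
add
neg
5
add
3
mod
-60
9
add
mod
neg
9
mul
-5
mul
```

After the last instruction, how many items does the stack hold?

5    [5]
7    [5, 7]
neg  [5, -7]
sub  [12]
-26  [12, -26]
add  [-14]
neg  [14]
5    [14, 5]
add  [19]
3    [19, 3]
mod  [1]
-60  [1, -60]
9    [1, -60, 9]
add  [1, -51]
mod  [1]
neg  [-1]
9    [-1, 9]
mul  [-9]
-5   [-9, -5]
mul  [45]

1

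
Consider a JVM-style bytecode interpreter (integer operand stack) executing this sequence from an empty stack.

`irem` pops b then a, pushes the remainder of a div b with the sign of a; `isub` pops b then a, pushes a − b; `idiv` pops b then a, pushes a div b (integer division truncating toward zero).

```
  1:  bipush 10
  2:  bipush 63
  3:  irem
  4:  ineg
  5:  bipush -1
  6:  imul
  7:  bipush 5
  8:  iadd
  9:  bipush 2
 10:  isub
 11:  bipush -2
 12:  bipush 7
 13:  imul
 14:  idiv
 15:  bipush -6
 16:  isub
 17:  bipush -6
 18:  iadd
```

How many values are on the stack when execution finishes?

1

bipush 10 -> 10
bipush 63 -> 10 63
irem      -> 10
ineg      -> -10
bipush -1 -> -10 -1
imul      -> 10
bipush 5  -> 10 5
iadd      -> 15
bipush 2  -> 15 2
isub      -> 13
bipush -2 -> 13 -2
bipush 7  -> 13 -2 7
imul      -> 13 -14
idiv      -> 0
bipush -6 -> 0 -6
isub      -> 6
bipush -6 -> 6 -6
iadd      -> 0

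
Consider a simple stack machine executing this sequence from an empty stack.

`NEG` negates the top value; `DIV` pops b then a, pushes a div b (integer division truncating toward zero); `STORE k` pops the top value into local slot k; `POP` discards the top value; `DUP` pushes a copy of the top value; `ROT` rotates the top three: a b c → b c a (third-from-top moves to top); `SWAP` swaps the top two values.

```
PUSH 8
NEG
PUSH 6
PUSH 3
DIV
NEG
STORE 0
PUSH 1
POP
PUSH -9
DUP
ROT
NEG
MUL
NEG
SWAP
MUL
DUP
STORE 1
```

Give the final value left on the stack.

PUSH 8  : 8
NEG     : -8
PUSH 6  : -8 6
PUSH 3  : -8 6 3
DIV     : -8 2
NEG     : -8 -2
STORE 0 : -8
PUSH 1  : -8 1
POP     : -8
PUSH -9 : -8 -9
DUP     : -8 -9 -9
ROT     : -9 -9 -8
NEG     : -9 -9 8
MUL     : -9 -72
NEG     : -9 72
SWAP    : 72 -9
MUL     : -648
DUP     : -648 -648
STORE 1 : -648

-648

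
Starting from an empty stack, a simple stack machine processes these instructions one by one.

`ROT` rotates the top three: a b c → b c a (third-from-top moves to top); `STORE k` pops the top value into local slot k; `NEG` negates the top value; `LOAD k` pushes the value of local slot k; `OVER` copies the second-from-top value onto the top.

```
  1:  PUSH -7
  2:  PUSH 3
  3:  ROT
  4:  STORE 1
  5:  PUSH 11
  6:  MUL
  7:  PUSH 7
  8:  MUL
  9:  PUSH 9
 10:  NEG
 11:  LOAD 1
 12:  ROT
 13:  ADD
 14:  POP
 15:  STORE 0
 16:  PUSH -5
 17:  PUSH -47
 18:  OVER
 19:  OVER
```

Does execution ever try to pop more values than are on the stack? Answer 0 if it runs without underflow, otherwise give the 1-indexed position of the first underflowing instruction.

3

PUSH -7 → -7
PUSH 3  → -7 3
ROT  — needs 3 operands, stack has 2 → underflow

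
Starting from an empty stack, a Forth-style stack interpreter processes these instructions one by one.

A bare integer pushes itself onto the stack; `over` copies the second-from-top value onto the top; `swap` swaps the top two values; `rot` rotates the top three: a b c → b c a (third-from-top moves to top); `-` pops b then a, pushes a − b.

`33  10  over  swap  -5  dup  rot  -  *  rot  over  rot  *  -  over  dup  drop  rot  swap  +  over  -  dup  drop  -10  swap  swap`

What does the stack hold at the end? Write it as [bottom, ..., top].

33   → 33
10   → 33 10
over → 33 10 33
swap → 33 33 10
-5   → 33 33 10 -5
dup  → 33 33 10 -5 -5
rot  → 33 33 -5 -5 10
-    → 33 33 -5 -15
*    → 33 33 75
rot  → 33 75 33
over → 33 75 33 75
rot  → 33 33 75 75
*    → 33 33 5625
-    → 33 -5592
over → 33 -5592 33
dup  → 33 -5592 33 33
drop → 33 -5592 33
rot  → -5592 33 33
swap → -5592 33 33
+    → -5592 66
over → -5592 66 -5592
-    → -5592 5658
dup  → -5592 5658 5658
drop → -5592 5658
-10  → -5592 5658 -10
swap → -5592 -10 5658
swap → -5592 5658 -10

[-5592, 5658, -10]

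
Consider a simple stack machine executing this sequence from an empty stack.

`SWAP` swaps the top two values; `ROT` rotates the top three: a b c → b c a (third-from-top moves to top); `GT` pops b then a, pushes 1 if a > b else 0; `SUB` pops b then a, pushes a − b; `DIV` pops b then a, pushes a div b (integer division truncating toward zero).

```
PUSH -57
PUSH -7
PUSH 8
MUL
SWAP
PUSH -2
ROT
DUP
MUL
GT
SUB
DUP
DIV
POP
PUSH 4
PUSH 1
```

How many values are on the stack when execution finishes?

2

PUSH -57 : -57
PUSH -7  : -57 -7
PUSH 8   : -57 -7 8
MUL      : -57 -56
SWAP     : -56 -57
PUSH -2  : -56 -57 -2
ROT      : -57 -2 -56
DUP      : -57 -2 -56 -56
MUL      : -57 -2 3136
GT       : -57 0
SUB      : -57
DUP      : -57 -57
DIV      : 1
POP      : (empty)
PUSH 4   : 4
PUSH 1   : 4 1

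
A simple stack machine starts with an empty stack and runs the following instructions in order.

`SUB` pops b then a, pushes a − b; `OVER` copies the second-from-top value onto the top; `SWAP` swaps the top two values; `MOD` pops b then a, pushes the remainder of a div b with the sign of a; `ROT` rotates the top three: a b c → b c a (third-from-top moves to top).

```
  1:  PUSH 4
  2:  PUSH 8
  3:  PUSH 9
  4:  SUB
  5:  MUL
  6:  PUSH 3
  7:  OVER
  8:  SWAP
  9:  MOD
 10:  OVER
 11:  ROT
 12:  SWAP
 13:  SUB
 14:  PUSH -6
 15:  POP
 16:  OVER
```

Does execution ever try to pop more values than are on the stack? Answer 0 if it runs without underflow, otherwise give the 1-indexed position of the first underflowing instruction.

PUSH 4  : 4
PUSH 8  : 4 8
PUSH 9  : 4 8 9
SUB     : 4 -1
MUL     : -4
PUSH 3  : -4 3
OVER    : -4 3 -4
SWAP    : -4 -4 3
MOD     : -4 -1
OVER    : -4 -1 -4
ROT     : -1 -4 -4
SWAP    : -1 -4 -4
SUB     : -1 0
PUSH -6 : -1 0 -6
POP     : -1 0
OVER    : -1 0 -1

0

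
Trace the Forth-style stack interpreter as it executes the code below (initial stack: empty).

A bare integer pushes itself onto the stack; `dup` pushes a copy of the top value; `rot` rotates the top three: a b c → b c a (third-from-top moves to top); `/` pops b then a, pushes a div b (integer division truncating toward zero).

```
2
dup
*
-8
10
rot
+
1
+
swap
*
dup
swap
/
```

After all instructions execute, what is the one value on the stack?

2    -> 2
dup  -> 2 2
*    -> 4
-8   -> 4 -8
10   -> 4 -8 10
rot  -> -8 10 4
+    -> -8 14
1    -> -8 14 1
+    -> -8 15
swap -> 15 -8
*    -> -120
dup  -> -120 -120
swap -> -120 -120
/    -> 1

1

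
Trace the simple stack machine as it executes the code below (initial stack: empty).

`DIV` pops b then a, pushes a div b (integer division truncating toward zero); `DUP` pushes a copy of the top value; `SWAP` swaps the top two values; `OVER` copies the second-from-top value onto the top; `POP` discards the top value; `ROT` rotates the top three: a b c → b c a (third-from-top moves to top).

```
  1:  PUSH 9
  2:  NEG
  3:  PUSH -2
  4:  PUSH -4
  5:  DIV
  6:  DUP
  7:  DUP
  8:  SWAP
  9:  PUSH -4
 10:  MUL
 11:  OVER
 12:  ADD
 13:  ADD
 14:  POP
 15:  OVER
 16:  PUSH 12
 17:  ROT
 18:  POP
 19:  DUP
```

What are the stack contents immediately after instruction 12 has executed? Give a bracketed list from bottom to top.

PUSH 9  -> 9
NEG     -> -9
PUSH -2 -> -9 -2
PUSH -4 -> -9 -2 -4
DIV     -> -9 0
DUP     -> -9 0 0
DUP     -> -9 0 0 0
SWAP    -> -9 0 0 0
PUSH -4 -> -9 0 0 0 -4
MUL     -> -9 0 0 0
OVER    -> -9 0 0 0 0
ADD     -> -9 0 0 0

[-9, 0, 0, 0]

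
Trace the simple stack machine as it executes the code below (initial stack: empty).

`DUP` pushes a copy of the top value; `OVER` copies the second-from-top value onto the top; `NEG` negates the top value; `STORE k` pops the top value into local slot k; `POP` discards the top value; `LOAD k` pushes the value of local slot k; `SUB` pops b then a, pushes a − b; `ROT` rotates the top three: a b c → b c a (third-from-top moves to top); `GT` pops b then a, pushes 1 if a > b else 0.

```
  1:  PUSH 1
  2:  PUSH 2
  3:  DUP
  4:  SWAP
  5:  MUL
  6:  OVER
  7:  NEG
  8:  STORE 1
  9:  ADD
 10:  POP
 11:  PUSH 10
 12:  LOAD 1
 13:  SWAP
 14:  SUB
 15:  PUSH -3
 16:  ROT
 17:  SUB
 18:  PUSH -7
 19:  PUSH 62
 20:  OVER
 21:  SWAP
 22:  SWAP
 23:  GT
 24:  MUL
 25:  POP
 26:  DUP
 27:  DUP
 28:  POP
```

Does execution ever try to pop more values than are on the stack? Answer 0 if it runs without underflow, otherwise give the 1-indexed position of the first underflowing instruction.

PUSH 1   1
PUSH 2   1 2
DUP      1 2 2
SWAP     1 2 2
MUL      1 4
OVER     1 4 1
NEG      1 4 -1
STORE 1  1 4
ADD      5
POP      (empty)
PUSH 10  10
LOAD 1   10 -1
SWAP     -1 10
SUB      -11
PUSH -3  -11 -3
ROT  — needs 3 operands, stack has 2 → underflow

16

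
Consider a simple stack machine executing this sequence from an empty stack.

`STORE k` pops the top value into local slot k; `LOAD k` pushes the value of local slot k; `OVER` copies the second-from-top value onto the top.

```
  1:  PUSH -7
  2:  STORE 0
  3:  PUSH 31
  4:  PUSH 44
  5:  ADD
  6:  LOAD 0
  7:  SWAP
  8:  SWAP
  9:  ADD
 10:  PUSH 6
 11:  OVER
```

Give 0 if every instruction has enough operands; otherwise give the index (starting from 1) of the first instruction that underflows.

0

PUSH -7  [-7]
STORE 0  []
PUSH 31  [31]
PUSH 44  [31, 44]
ADD      [75]
LOAD 0   [75, -7]
SWAP     [-7, 75]
SWAP     [75, -7]
ADD      [68]
PUSH 6   [68, 6]
OVER     [68, 6, 68]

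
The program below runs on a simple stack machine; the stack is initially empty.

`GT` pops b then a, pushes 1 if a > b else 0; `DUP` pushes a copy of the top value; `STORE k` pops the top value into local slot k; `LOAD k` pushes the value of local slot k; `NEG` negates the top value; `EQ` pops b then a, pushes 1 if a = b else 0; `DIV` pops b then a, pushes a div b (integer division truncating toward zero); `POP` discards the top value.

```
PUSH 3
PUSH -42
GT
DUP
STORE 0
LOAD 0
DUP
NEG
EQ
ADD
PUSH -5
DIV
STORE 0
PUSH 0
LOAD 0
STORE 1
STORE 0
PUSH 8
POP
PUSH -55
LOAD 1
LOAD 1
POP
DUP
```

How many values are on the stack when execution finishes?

PUSH 3   : 3
PUSH -42 : 3 -42
GT       : 1
DUP      : 1 1
STORE 0  : 1
LOAD 0   : 1 1
DUP      : 1 1 1
NEG      : 1 1 -1
EQ       : 1 0
ADD      : 1
PUSH -5  : 1 -5
DIV      : 0
STORE 0  : (empty)
PUSH 0   : 0
LOAD 0   : 0 0
STORE 1  : 0
STORE 0  : (empty)
PUSH 8   : 8
POP      : (empty)
PUSH -55 : -55
LOAD 1   : -55 0
LOAD 1   : -55 0 0
POP      : -55 0
DUP      : -55 0 0

3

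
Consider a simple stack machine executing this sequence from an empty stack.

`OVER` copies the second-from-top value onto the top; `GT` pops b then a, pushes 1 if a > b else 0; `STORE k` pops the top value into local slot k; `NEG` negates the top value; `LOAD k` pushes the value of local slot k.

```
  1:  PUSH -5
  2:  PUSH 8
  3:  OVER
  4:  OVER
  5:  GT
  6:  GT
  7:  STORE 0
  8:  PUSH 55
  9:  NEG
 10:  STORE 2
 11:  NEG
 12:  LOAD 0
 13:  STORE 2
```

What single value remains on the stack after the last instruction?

PUSH -5 -> -5
PUSH 8  -> -5 8
OVER    -> -5 8 -5
OVER    -> -5 8 -5 8
GT      -> -5 8 0
GT      -> -5 1
STORE 0 -> -5
PUSH 55 -> -5 55
NEG     -> -5 -55
STORE 2 -> -5
NEG     -> 5
LOAD 0  -> 5 1
STORE 2 -> 5

5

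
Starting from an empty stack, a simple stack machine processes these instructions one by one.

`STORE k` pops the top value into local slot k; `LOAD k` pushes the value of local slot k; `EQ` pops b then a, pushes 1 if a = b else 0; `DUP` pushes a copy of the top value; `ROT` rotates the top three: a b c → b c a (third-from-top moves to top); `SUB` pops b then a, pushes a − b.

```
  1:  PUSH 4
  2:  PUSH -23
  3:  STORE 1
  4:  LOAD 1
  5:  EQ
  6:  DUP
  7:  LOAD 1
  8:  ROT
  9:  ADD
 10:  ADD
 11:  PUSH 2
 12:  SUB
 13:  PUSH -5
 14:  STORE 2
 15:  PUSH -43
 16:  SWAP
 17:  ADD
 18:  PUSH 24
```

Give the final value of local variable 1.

-23

PUSH 4    [4]
PUSH -23  [4, -23]
STORE 1   [4]
LOAD 1    [4, -23]
EQ        [0]
DUP       [0, 0]
LOAD 1    [0, 0, -23]
ROT       [0, -23, 0]
ADD       [0, -23]
ADD       [-23]
PUSH 2    [-23, 2]
SUB       [-25]
PUSH -5   [-25, -5]
STORE 2   [-25]
PUSH -43  [-25, -43]
SWAP      [-43, -25]
ADD       [-68]
PUSH 24   [-68, 24]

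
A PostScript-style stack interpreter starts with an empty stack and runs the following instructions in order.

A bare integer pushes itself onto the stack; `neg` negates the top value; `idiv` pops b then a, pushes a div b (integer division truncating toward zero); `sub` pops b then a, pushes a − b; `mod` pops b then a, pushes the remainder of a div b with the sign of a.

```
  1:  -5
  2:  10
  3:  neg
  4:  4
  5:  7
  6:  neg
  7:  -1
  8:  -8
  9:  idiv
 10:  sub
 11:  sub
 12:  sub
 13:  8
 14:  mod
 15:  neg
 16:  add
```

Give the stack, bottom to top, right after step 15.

-5    -5
10    -5 10
neg   -5 -10
4     -5 -10 4
7     -5 -10 4 7
neg   -5 -10 4 -7
-1    -5 -10 4 -7 -1
-8    -5 -10 4 -7 -1 -8
idiv  -5 -10 4 -7 0
sub   -5 -10 4 -7
sub   -5 -10 11
sub   -5 -21
8     -5 -21 8
mod   -5 -5
neg   -5 5

[-5, 5]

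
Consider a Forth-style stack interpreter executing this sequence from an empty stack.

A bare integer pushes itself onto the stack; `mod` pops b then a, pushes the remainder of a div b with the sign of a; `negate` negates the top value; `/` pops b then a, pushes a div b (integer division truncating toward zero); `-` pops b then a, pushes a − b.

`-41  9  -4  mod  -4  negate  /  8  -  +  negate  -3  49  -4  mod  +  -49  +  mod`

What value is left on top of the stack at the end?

49

-41    : [-41]
9      : [-41, 9]
-4     : [-41, 9, -4]
mod    : [-41, 1]
-4     : [-41, 1, -4]
negate : [-41, 1, 4]
/      : [-41, 0]
8      : [-41, 0, 8]
-      : [-41, -8]
+      : [-49]
negate : [49]
-3     : [49, -3]
49     : [49, -3, 49]
-4     : [49, -3, 49, -4]
mod    : [49, -3, 1]
+      : [49, -2]
-49    : [49, -2, -49]
+      : [49, -51]
mod    : [49]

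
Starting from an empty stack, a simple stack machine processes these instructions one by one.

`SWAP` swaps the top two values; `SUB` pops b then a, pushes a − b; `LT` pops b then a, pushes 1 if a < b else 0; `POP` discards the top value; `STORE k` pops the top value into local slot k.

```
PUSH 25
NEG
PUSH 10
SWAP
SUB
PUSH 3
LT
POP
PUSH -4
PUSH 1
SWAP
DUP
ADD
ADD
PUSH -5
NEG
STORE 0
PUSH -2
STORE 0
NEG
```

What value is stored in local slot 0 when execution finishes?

-2

PUSH 25 → [25]
NEG     → [-25]
PUSH 10 → [-25, 10]
SWAP    → [10, -25]
SUB     → [35]
PUSH 3  → [35, 3]
LT      → [0]
POP     → []
PUSH -4 → [-4]
PUSH 1  → [-4, 1]
SWAP    → [1, -4]
DUP     → [1, -4, -4]
ADD     → [1, -8]
ADD     → [-7]
PUSH -5 → [-7, -5]
NEG     → [-7, 5]
STORE 0 → [-7]
PUSH -2 → [-7, -2]
STORE 0 → [-7]
NEG     → [7]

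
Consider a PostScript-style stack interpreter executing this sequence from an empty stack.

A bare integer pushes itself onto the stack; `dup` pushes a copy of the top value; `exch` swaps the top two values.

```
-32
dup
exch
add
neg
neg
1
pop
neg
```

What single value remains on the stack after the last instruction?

64

-32   -32
dup   -32 -32
exch  -32 -32
add   -64
neg   64
neg   -64
1     -64 1
pop   -64
neg   64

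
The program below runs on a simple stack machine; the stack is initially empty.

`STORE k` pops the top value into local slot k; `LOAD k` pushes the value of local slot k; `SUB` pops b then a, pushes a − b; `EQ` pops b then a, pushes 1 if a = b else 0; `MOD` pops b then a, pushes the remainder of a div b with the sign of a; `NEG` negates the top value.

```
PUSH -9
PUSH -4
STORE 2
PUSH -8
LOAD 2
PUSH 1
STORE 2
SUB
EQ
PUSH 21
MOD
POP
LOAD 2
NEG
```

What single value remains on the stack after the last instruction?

PUSH -9 → -9
PUSH -4 → -9 -4
STORE 2 → -9
PUSH -8 → -9 -8
LOAD 2  → -9 -8 -4
PUSH 1  → -9 -8 -4 1
STORE 2 → -9 -8 -4
SUB     → -9 -4
EQ      → 0
PUSH 21 → 0 21
MOD     → 0
POP     → (empty)
LOAD 2  → 1
NEG     → -1

-1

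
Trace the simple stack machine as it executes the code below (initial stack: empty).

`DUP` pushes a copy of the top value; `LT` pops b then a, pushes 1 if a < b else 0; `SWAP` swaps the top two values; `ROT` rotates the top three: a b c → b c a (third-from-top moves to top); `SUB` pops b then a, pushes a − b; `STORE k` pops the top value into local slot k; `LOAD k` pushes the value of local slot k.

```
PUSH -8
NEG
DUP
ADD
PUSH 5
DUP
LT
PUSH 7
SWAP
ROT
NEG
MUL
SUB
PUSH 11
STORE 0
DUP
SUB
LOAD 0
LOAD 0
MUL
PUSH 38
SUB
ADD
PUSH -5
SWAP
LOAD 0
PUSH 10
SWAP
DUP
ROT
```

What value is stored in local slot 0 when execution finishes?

11

PUSH -8  -8
NEG      8
DUP      8 8
ADD      16
PUSH 5   16 5
DUP      16 5 5
LT       16 0
PUSH 7   16 0 7
SWAP     16 7 0
ROT      7 0 16
NEG      7 0 -16
MUL      7 0
SUB      7
PUSH 11  7 11
STORE 0  7
DUP      7 7
SUB      0
LOAD 0   0 11
LOAD 0   0 11 11
MUL      0 121
PUSH 38  0 121 38
SUB      0 83
ADD      83
PUSH -5  83 -5
SWAP     -5 83
LOAD 0   -5 83 11
PUSH 10  -5 83 11 10
SWAP     -5 83 10 11
DUP      -5 83 10 11 11
ROT      -5 83 11 11 10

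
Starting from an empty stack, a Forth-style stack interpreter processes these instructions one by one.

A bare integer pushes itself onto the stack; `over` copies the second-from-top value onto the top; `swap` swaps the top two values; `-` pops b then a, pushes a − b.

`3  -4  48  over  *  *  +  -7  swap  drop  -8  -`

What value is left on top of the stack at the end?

1

3    → 3
-4   → 3 -4
48   → 3 -4 48
over → 3 -4 48 -4
*    → 3 -4 -192
*    → 3 768
+    → 771
-7   → 771 -7
swap → -7 771
drop → -7
-8   → -7 -8
-    → 1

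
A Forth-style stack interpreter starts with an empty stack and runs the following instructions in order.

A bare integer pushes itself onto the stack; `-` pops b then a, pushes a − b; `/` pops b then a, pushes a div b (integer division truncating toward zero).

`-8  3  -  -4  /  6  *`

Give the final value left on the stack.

-8 : -8
3  : -8 3
-  : -11
-4 : -11 -4
/  : 2
6  : 2 6
*  : 12

12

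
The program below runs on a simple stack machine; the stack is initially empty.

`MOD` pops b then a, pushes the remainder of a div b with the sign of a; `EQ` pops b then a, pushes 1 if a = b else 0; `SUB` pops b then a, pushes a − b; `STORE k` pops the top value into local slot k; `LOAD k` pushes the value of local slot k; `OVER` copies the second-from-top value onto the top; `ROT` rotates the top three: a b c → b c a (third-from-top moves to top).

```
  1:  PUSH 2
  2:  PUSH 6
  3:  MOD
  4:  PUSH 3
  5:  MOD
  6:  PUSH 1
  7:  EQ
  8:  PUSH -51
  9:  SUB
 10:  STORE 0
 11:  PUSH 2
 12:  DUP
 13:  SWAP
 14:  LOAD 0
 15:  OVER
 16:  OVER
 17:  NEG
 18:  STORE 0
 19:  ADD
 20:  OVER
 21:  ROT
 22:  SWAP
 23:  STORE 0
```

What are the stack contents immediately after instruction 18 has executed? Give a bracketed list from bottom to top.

PUSH 2    2
PUSH 6    2 6
MOD       2
PUSH 3    2 3
MOD       2
PUSH 1    2 1
EQ        0
PUSH -51  0 -51
SUB       51
STORE 0   (empty)
PUSH 2    2
DUP       2 2
SWAP      2 2
LOAD 0    2 2 51
OVER      2 2 51 2
OVER      2 2 51 2 51
NEG       2 2 51 2 -51
STORE 0   2 2 51 2

[2, 2, 51, 2]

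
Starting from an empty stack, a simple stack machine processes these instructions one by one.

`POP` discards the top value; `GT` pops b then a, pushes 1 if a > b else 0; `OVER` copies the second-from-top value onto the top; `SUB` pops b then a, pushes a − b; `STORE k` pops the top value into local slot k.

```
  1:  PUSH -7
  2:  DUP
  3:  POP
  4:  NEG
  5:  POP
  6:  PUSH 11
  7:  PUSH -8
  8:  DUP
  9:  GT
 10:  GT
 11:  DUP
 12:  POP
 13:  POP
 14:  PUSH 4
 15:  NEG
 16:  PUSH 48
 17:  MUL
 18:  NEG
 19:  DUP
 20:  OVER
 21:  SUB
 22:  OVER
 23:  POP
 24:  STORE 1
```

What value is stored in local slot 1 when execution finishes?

0

PUSH -7  [-7]
DUP      [-7, -7]
POP      [-7]
NEG      [7]
POP      []
PUSH 11  [11]
PUSH -8  [11, -8]
DUP      [11, -8, -8]
GT       [11, 0]
GT       [1]
DUP      [1, 1]
POP      [1]
POP      []
PUSH 4   [4]
NEG      [-4]
PUSH 48  [-4, 48]
MUL      [-192]
NEG      [192]
DUP      [192, 192]
OVER     [192, 192, 192]
SUB      [192, 0]
OVER     [192, 0, 192]
POP      [192, 0]
STORE 1  [192]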